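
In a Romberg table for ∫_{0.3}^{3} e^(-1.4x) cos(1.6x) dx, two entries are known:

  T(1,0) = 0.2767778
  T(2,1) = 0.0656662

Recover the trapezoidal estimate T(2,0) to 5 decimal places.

From T(2,1) = (4·T(2,0) − T(1,0))/3, solve for T(2,0):
4·T(2,0) = 3·0.0656662 + 0.2767778 = 0.4737764
T(2,0) = 0.1184441

0.11844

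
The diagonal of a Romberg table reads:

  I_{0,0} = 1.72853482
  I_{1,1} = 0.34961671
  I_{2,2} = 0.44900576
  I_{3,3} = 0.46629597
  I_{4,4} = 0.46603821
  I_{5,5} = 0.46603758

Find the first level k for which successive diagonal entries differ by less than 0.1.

k = 2

|I_{1,1} − I_{0,0}| = 1.37891811 ≥ 0.1
|I_{2,2} − I_{1,1}| = 0.09938905 < 0.1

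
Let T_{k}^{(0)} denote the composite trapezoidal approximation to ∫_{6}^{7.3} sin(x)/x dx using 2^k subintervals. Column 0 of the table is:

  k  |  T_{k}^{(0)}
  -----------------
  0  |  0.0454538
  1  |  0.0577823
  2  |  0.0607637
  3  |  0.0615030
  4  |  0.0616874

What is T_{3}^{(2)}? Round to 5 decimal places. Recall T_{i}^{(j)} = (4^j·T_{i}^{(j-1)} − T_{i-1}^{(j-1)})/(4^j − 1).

T_{2}^{(1)} = 0.0607637 + (0.0607637 − 0.0577823)/3 = 0.0617575
T_{3}^{(1)} = 0.0615030 + (0.0615030 − 0.0607637)/3 = 0.0617494
T_{3}^{(2)} = 0.0617494 + (0.0617494 − 0.0617575)/15 = 0.0617489
(Column j=1 coincides with Simpson's rule on the same nodes.)

0.06175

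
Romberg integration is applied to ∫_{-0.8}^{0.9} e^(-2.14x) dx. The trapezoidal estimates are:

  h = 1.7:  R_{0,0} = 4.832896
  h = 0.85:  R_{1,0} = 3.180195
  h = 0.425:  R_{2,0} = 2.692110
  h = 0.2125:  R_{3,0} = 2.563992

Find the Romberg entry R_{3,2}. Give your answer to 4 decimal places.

2.5207

Richardson extrapolation on the trapezoidal column (denominator 4−1=3):
R_{2,1} = 2.692110 + (2.692110 − 3.180195)/3 = 2.529415
R_{3,1} = 2.563992 + (2.563992 − 2.692110)/3 = 2.521286
R_{3,2} = (16·2.521286 − 2.529415) / 15 = 2.520744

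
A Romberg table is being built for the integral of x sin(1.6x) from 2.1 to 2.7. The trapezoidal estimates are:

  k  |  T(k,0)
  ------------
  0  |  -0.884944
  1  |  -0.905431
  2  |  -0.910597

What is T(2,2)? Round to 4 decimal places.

-0.9123

T(1,1) = -0.905431 + (-0.905431 − (-0.884944))/3 = -0.912260
T(2,1) = -0.910597 + (-0.910597 − (-0.905431))/3 = -0.912319
T(2,2) = -0.912319 + (-0.912319 − (-0.912260))/15 = -0.912323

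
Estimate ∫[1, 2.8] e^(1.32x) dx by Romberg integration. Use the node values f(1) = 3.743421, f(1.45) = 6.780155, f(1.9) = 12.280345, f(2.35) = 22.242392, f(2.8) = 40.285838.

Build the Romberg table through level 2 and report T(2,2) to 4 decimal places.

27.6858

T(0,0) (trapezoid, 1 panel, h=1.8000): 39.626333
T(1,0) (trapezoid, 2 panels, h=0.9000): 30.865477
T(2,0) (trapezoid, 4 panels, h=0.4500): 28.492885
T(1,1) = 30.865477 + (30.865477 − 39.626333)/3 = 27.945192
T(2,1) = 28.492885 + (28.492885 − 30.865477)/3 = 27.702021
T(2,2) = 27.702021 + (27.702021 − 27.945192)/15 = 27.685810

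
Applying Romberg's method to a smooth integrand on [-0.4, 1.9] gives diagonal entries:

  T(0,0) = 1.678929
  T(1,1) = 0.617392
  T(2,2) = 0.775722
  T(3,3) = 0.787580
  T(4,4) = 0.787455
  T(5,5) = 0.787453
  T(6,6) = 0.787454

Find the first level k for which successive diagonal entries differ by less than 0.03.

k = 3

|T(1,1) − T(0,0)| = 1.061537 ≥ 0.03
|T(2,2) − T(1,1)| = 0.158330 ≥ 0.03
|T(3,3) − T(2,2)| = 0.011858 < 0.03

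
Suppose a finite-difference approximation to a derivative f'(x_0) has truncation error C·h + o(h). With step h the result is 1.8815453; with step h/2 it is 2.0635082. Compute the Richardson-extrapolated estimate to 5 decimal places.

The leading error scales as h; refining by a factor of 2 reduces it by 2^1 = 2.
Extrapolated value = (2·A(h/2) − A(h)) / (2 − 1)
= (2·2.0635082 − 1.8815453) / 1
= 2.2454711 / 1 = 2.2454711

2.24547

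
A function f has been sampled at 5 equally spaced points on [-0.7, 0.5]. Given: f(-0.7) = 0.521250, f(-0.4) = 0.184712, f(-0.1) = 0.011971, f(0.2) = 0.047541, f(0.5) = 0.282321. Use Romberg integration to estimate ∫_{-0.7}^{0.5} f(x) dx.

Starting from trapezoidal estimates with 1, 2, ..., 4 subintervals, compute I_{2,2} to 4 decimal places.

0.1760

I_{0,0} (trapezoid, 1 panel, h=1.2000): 0.482143
I_{1,0} (trapezoid, 2 panels, h=0.6000): 0.248254
I_{2,0} (trapezoid, 4 panels, h=0.3000): 0.193803
I_{1,1} = 0.248254 + (0.248254 − 0.482143)/3 = 0.170291
I_{2,1} = 0.193803 + (0.193803 − 0.248254)/3 = 0.175653
I_{2,2} = 0.175653 + (0.175653 − 0.170291)/15 = 0.176010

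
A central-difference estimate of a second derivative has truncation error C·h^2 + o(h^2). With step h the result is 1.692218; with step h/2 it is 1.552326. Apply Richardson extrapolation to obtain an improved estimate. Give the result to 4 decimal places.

1.5057

The leading error scales as h^2; refining by a factor of 2 reduces it by 2^2 = 4.
Extrapolated value = (4·A(h/2) − A(h)) / (4 − 1)
= (4·1.552326 − 1.692218) / 3
= 4.517086 / 3 = 1.505695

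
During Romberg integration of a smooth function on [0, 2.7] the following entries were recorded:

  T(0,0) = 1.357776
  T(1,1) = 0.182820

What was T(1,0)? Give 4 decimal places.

From T(1,1) = (4·T(1,0) − T(0,0))/3, solve for T(1,0):
4·T(1,0) = 3·0.182820 + 1.357776 = 1.906236
T(1,0) = 0.476559

0.4766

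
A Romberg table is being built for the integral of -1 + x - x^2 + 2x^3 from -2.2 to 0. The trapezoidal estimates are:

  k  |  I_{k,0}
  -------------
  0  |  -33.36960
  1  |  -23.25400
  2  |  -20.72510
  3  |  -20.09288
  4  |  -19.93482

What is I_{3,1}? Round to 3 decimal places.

I_{3,1} = -20.09288 + (-20.09288 − (-20.72510))/3 = -19.88214

-19.882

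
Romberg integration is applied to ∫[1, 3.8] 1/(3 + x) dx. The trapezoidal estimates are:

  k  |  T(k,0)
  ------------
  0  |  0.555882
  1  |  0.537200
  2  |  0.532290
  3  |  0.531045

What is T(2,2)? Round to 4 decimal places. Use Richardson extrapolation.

0.5306

Richardson extrapolation on the trapezoidal column (denominator 4−1=3):
T(1,1) = 0.537200 + (0.537200 − 0.555882)/3 = 0.530973
T(2,1) = 0.532290 + (0.532290 − 0.537200)/3 = 0.530653
T(2,2) = 0.530653 + (0.530653 − 0.530973)/15 = 0.530632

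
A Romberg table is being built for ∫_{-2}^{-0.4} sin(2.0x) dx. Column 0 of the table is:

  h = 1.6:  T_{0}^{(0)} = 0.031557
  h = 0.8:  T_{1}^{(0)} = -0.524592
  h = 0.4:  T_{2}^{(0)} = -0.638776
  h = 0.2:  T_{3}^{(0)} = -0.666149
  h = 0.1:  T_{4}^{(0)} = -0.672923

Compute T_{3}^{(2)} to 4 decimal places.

-0.6752

T_{2}^{(1)} = (4·(-0.638776) − (-0.524592)) / 3 = -0.676837
T_{3}^{(1)} = -0.666149 + (-0.666149 − (-0.638776))/3 = -0.675273
T_{3}^{(2)} = -0.675273 + (-0.675273 − (-0.676837))/15 = -0.675169
(Column j=1 coincides with Simpson's rule on the same nodes.)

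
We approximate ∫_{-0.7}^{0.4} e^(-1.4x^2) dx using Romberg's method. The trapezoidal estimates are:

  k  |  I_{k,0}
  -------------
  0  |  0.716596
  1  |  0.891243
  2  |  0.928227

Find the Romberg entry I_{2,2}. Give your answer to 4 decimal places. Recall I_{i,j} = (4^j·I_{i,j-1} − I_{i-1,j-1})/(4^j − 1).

0.9400

Richardson extrapolation on the trapezoidal column (denominator 4−1=3):
I_{1,1} = 0.891243 + (0.891243 − 0.716596)/3 = 0.949459
I_{2,1} = (4·0.928227 − 0.891243) / 3 = 0.940555
I_{2,2} = (16·0.940555 − 0.949459) / 15 = 0.939961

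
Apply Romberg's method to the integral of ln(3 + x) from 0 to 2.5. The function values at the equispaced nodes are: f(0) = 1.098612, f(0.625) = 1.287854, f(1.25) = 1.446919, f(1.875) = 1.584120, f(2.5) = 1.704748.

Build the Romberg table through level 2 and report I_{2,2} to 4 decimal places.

I_{0,0} (trapezoid, 1 panel, h=2.5000): 3.504200
I_{1,0} (trapezoid, 2 panels, h=1.2500): 3.560749
I_{2,0} (trapezoid, 4 panels, h=0.6250): 3.575358
I_{1,1} = 3.560749 + (3.560749 − 3.504200)/3 = 3.579599
I_{2,1} = 3.575358 + (3.575358 − 3.560749)/3 = 3.580228
I_{2,2} = 3.580228 + (3.580228 − 3.579599)/15 = 3.580270

3.5803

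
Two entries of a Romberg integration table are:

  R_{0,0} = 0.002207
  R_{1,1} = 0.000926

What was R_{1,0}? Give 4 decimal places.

From R_{1,1} = (4·R_{1,0} − R_{0,0})/3, solve for R_{1,0}:
4·R_{1,0} = 3·0.000926 + 0.002207 = 0.004985
R_{1,0} = 0.001246

0.0012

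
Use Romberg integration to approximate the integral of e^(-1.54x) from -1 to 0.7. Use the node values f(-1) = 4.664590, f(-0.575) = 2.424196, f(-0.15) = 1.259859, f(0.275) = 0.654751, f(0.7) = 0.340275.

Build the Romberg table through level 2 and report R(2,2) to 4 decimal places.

2.8084

R(0,0) (trapezoid, 1 panel, h=1.7000): 4.254135
R(1,0) (trapezoid, 2 panels, h=0.8500): 3.197948
R(2,0) (trapezoid, 4 panels, h=0.4250): 2.907526
R(1,1) = 3.197948 + (3.197948 − 4.254135)/3 = 2.845886
R(2,1) = 2.907526 + (2.907526 − 3.197948)/3 = 2.810719
R(2,2) = 2.810719 + (2.810719 − 2.845886)/15 = 2.808375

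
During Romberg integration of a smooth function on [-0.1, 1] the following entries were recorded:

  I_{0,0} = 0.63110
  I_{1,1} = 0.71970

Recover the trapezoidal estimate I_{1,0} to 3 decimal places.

0.698

From I_{1,1} = (4·I_{1,0} − I_{0,0})/3, solve for I_{1,0}:
4·I_{1,0} = 3·0.71970 + 0.63110 = 2.79020
I_{1,0} = 0.69755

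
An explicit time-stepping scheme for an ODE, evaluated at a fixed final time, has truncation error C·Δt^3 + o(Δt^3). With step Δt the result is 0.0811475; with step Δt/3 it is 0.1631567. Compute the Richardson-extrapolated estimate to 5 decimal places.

The leading error scales as Δt^3; refining by a factor of 3 reduces it by 3^3 = 27.
Extrapolated value = (27·A(Δt/3) − A(Δt)) / (27 − 1)
= (27·0.1631567 − 0.0811475) / 26
= 4.3240834 / 26 = 0.1663109

0.16631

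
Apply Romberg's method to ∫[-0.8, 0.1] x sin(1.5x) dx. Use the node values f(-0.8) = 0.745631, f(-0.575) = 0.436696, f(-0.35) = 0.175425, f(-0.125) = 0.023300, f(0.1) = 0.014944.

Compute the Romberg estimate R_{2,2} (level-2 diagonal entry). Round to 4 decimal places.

R_{0,0} (trapezoid, 1 panel, h=0.9000): 0.342259
R_{1,0} (trapezoid, 2 panels, h=0.4500): 0.250071
R_{2,0} (trapezoid, 4 panels, h=0.2250): 0.228534
R_{1,1} = 0.250071 + (0.250071 − 0.342259)/3 = 0.219342
R_{2,1} = 0.228534 + (0.228534 − 0.250071)/3 = 0.221355
R_{2,2} = 0.221355 + (0.221355 − 0.219342)/15 = 0.221489

0.2215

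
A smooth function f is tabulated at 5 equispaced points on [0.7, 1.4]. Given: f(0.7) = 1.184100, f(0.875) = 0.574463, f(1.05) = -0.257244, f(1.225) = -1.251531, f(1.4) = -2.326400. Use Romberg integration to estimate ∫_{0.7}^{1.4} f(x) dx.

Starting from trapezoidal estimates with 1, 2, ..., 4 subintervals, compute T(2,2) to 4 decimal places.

T(0,0) (trapezoid, 1 panel, h=0.7000): -0.399805
T(1,0) (trapezoid, 2 panels, h=0.3500): -0.289938
T(2,0) (trapezoid, 4 panels, h=0.1750): -0.263456
T(1,1) = -0.289938 + (-0.289938 − (-0.399805))/3 = -0.253316
T(2,1) = -0.263456 + (-0.263456 − (-0.289938))/3 = -0.254629
T(2,2) = -0.254629 + (-0.254629 − (-0.253316))/15 = -0.254717

-0.2547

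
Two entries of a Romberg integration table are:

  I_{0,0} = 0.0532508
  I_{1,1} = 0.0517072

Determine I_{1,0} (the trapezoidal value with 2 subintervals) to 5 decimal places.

From I_{1,1} = (4·I_{1,0} − I_{0,0})/3, solve for I_{1,0}:
4·I_{1,0} = 3·0.0517072 + 0.0532508 = 0.2083724
I_{1,0} = 0.0520931

0.05209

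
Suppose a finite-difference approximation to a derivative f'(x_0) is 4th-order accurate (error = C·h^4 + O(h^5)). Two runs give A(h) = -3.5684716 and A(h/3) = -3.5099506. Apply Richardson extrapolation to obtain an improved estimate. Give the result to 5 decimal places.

-3.50922

The leading error scales as h^4; refining by a factor of 3 reduces it by 3^4 = 81.
Extrapolated value = (81·A(h/3) − A(h)) / (81 − 1)
= (81·(-3.5099506) − (-3.5684716)) / 80
= -280.7375270 / 80 = -3.5092191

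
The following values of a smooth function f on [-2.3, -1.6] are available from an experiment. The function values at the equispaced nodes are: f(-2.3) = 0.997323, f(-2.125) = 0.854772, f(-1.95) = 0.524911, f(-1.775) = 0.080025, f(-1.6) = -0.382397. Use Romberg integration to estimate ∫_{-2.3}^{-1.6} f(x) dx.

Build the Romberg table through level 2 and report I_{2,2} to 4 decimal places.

0.3151

I_{0,0} (trapezoid, 1 panel, h=0.7000): 0.215224
I_{1,0} (trapezoid, 2 panels, h=0.3500): 0.291331
I_{2,0} (trapezoid, 4 panels, h=0.1750): 0.309255
I_{1,1} = 0.291331 + (0.291331 − 0.215224)/3 = 0.316700
I_{2,1} = 0.309255 + (0.309255 − 0.291331)/3 = 0.315230
I_{2,2} = 0.315230 + (0.315230 − 0.316700)/15 = 0.315132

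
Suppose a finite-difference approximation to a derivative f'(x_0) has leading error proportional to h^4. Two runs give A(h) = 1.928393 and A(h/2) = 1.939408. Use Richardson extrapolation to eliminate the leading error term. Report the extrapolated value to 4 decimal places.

The leading error scales as h^4; refining by a factor of 2 reduces it by 2^4 = 16.
Extrapolated value = (16·A(h/2) − A(h)) / (16 − 1)
= (16·1.939408 − 1.928393) / 15
= 29.102135 / 15 = 1.940142

1.9401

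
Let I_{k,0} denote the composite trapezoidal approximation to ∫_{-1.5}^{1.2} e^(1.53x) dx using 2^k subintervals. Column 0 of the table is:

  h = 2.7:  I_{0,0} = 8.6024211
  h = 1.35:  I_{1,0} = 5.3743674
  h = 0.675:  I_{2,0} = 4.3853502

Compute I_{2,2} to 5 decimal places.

4.03950

Richardson extrapolation on the trapezoidal column (denominator 4−1=3):
I_{1,1} = (4·5.3743674 − 8.6024211) / 3 = 4.2983495
I_{2,1} = 4.3853502 + (4.3853502 − 5.3743674)/3 = 4.0556778
I_{2,2} = (16·4.0556778 − 4.2983495) / 15 = 4.0394997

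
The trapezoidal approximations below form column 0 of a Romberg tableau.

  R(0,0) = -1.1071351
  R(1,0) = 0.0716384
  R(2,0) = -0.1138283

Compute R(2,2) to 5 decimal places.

-0.21833

R(1,1) = 0.0716384 + (0.0716384 − (-1.1071351))/3 = 0.4645629
R(2,1) = -0.1138283 + (-0.1138283 − 0.0716384)/3 = -0.1756505
R(2,2) = -0.1756505 + (-0.1756505 − 0.4645629)/15 = -0.2183314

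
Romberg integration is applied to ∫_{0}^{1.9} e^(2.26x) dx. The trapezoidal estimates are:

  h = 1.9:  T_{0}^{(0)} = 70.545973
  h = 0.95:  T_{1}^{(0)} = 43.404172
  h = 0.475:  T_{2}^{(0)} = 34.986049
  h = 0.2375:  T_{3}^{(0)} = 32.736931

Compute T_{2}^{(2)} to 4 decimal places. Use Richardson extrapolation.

32.0349

Richardson extrapolation on the trapezoidal column (denominator 4−1=3):
T_{1}^{(1)} = 43.404172 + (43.404172 − 70.545973)/3 = 34.356905
T_{2}^{(1)} = 34.986049 + (34.986049 − 43.404172)/3 = 32.180008
T_{2}^{(2)} = 32.180008 + (32.180008 − 34.356905)/15 = 32.034882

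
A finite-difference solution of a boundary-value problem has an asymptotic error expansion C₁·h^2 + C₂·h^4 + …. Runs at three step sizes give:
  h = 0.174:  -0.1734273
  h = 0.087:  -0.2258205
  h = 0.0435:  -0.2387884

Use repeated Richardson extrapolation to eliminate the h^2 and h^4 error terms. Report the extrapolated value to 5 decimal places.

-0.24310

First eliminate the h^2 term (factor 2^2 = 4):
  B₁ = (4·(-0.2258205) − (-0.1734273))/3 = -0.2432849
  B₂ = (4·(-0.2387884) − (-0.2258205))/3 = -0.2431110
Then eliminate the h^4 term (factor 2^4 = 16):
  (16·(-0.2431110) − (-0.2432849))/15 = -0.2430994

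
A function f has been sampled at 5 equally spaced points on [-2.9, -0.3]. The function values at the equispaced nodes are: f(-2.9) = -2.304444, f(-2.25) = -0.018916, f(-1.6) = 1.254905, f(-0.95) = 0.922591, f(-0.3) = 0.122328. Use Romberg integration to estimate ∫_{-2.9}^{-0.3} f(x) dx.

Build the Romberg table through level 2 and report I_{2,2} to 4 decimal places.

I_{0,0} (trapezoid, 1 panel, h=2.6000): -2.836751
I_{1,0} (trapezoid, 2 panels, h=1.3000): 0.213001
I_{2,0} (trapezoid, 4 panels, h=0.6500): 0.693889
I_{1,1} = 0.213001 + (0.213001 − (-2.836751))/3 = 1.229585
I_{2,1} = 0.693889 + (0.693889 − 0.213001)/3 = 0.854185
I_{2,2} = 0.854185 + (0.854185 − 1.229585)/15 = 0.829158

0.8292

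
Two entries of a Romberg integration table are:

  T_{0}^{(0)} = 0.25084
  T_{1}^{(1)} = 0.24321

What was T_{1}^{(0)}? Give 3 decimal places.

0.245

From T_{1}^{(1)} = (4·T_{1}^{(0)} − T_{0}^{(0)})/3, solve for T_{1}^{(0)}:
4·T_{1}^{(0)} = 3·0.24321 + 0.25084 = 0.98047
T_{1}^{(0)} = 0.24512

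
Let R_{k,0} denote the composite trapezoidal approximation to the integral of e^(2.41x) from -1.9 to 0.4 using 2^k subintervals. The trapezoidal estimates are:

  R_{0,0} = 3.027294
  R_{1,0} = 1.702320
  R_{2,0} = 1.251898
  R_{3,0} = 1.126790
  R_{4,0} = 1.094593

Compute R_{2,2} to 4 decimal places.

1.0912

R_{1,1} = (4·1.702320 − 3.027294) / 3 = 1.260662
R_{2,1} = 1.251898 + (1.251898 − 1.702320)/3 = 1.101757
R_{2,2} = (16·1.101757 − 1.260662) / 15 = 1.091163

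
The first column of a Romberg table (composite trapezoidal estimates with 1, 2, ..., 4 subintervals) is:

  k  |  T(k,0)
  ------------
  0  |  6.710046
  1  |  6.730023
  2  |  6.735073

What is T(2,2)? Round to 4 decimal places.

6.7368

Richardson extrapolation on the trapezoidal column (denominator 4−1=3):
T(1,1) = (4·6.730023 − 6.710046) / 3 = 6.736682
T(2,1) = (4·6.735073 − 6.730023) / 3 = 6.736756
T(2,2) = 6.736756 + (6.736756 − 6.736682)/15 = 6.736761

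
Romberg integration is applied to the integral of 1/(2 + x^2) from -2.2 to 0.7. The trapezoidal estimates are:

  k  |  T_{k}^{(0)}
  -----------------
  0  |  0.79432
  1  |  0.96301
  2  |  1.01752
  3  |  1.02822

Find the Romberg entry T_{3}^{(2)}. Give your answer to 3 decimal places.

1.032

Richardson extrapolation on the trapezoidal column (denominator 4−1=3):
T_{2}^{(1)} = (4·1.01752 − 0.96301) / 3 = 1.03569
T_{3}^{(1)} = (4·1.02822 − 1.01752) / 3 = 1.03179
T_{3}^{(2)} = (16·1.03179 − 1.03569) / 15 = 1.03153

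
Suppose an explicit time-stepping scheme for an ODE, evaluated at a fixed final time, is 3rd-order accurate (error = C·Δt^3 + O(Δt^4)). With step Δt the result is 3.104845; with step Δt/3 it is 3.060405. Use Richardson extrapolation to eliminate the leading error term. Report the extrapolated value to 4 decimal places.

3.0587

The leading error scales as Δt^3; refining by a factor of 3 reduces it by 3^3 = 27.
Extrapolated value = (27·A(Δt/3) − A(Δt)) / (27 − 1)
= (27·3.060405 − 3.104845) / 26
= 79.526090 / 26 = 3.058696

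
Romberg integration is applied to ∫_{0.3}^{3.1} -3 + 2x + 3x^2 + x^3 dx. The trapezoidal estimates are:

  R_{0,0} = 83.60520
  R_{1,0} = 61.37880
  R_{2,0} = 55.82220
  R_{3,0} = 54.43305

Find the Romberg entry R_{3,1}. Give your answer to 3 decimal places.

R_{3,1} = 54.43305 + (54.43305 − 55.82220)/3 = 53.97000

53.970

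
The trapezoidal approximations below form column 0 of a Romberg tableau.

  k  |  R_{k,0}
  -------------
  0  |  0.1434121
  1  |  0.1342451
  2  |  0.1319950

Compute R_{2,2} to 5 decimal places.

R_{1,1} = (4·0.1342451 − 0.1434121) / 3 = 0.1311894
R_{2,1} = (4·0.1319950 − 0.1342451) / 3 = 0.1312450
R_{2,2} = 0.1312450 + (0.1312450 − 0.1311894)/15 = 0.1312487

0.13125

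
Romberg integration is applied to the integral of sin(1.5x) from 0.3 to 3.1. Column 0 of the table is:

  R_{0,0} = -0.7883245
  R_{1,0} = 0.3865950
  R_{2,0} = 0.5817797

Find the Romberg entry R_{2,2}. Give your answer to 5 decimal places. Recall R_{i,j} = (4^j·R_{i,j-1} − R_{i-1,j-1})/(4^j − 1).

0.63808

Richardson extrapolation on the trapezoidal column (denominator 4−1=3):
R_{1,1} = 0.3865950 + (0.3865950 − (-0.7883245))/3 = 0.7782348
R_{2,1} = (4·0.5817797 − 0.3865950) / 3 = 0.6468413
R_{2,2} = 0.6468413 + (0.6468413 − 0.7782348)/15 = 0.6380817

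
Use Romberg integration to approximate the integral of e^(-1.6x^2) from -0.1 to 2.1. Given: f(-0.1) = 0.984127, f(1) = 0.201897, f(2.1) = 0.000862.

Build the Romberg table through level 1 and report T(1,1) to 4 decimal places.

T(0,0) (trapezoid, 1 panel, h=2.2000): 1.083488
T(1,0) (trapezoid, 2 panels, h=1.1000): 0.763831
T(1,1) = 0.763831 + (0.763831 − 1.083488)/3 = 0.657279

0.6573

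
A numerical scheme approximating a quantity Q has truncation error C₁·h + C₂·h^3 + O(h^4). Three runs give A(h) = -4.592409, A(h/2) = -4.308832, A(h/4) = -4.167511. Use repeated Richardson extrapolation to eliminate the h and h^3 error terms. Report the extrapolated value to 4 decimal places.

-4.0263

First eliminate the h term (factor 2^1 = 2):
  B₁ = (2·(-4.308832) − (-4.592409))/1 = -4.025255
  B₂ = (2·(-4.167511) − (-4.308832))/1 = -4.026190
Then eliminate the h^3 term (factor 2^3 = 8):
  (8·(-4.026190) − (-4.025255))/7 = -4.026324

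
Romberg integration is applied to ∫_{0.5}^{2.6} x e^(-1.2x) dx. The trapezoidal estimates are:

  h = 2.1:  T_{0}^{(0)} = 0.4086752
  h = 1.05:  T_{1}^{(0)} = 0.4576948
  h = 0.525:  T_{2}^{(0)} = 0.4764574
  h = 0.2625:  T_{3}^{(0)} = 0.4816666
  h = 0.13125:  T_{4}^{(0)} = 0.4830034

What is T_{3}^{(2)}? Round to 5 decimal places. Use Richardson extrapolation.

0.48345

Richardson extrapolation on the trapezoidal column (denominator 4−1=3):
T_{2}^{(1)} = (4·0.4764574 − 0.4576948) / 3 = 0.4827116
T_{3}^{(1)} = 0.4816666 + (0.4816666 − 0.4764574)/3 = 0.4834030
T_{3}^{(2)} = 0.4834030 + (0.4834030 − 0.4827116)/15 = 0.4834491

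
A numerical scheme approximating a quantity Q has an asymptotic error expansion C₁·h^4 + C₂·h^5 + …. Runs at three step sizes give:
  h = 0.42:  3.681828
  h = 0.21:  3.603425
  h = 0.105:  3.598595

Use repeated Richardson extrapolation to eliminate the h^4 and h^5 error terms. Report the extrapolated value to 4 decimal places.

First eliminate the h^4 term (factor 2^4 = 16):
  B₁ = (16·3.603425 − 3.681828)/15 = 3.598198
  B₂ = (16·3.598595 − 3.603425)/15 = 3.598273
Then eliminate the h^5 term (factor 2^5 = 32):
  (32·3.598273 − 3.598198)/31 = 3.598275

3.5983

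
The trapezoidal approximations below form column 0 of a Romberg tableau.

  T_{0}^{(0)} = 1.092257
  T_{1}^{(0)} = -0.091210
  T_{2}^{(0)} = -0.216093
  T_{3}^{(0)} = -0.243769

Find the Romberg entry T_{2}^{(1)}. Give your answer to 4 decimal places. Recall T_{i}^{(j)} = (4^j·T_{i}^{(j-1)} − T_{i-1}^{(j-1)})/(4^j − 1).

T_{2}^{(1)} = -0.216093 + (-0.216093 − (-0.091210))/3 = -0.257721
(Column j=1 coincides with Simpson's rule on the same nodes.)

-0.2577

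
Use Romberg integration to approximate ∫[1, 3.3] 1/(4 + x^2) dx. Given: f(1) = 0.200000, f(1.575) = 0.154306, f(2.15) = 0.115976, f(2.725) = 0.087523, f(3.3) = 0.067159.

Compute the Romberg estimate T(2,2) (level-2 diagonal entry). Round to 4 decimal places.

T(0,0) (trapezoid, 1 panel, h=2.3000): 0.307233
T(1,0) (trapezoid, 2 panels, h=1.1500): 0.286989
T(2,0) (trapezoid, 4 panels, h=0.5750): 0.282546
T(1,1) = 0.286989 + (0.286989 − 0.307233)/3 = 0.280241
T(2,1) = 0.282546 + (0.282546 − 0.286989)/3 = 0.281065
T(2,2) = 0.281065 + (0.281065 − 0.280241)/15 = 0.281120

0.2811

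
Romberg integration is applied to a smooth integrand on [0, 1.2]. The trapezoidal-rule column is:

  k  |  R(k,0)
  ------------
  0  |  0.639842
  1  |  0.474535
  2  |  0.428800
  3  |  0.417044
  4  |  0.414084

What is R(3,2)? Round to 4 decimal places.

Richardson extrapolation on the trapezoidal column (denominator 4−1=3):
R(2,1) = (4·0.428800 − 0.474535) / 3 = 0.413555
R(3,1) = 0.417044 + (0.417044 − 0.428800)/3 = 0.413125
R(3,2) = (16·0.413125 − 0.413555) / 15 = 0.413096
(Column j=1 coincides with Simpson's rule on the same nodes.)

0.4131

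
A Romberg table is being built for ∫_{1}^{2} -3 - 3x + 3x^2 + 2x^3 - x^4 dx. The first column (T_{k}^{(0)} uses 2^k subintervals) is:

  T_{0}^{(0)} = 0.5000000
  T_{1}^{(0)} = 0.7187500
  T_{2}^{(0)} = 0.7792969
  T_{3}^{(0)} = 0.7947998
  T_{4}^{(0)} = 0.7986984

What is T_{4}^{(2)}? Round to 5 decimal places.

T_{3}^{(1)} = (4·0.7947998 − 0.7792969) / 3 = 0.7999674
T_{4}^{(1)} = 0.7986984 + (0.7986984 − 0.7947998)/3 = 0.7999979
T_{4}^{(2)} = (16·0.7999979 − 0.7999674) / 15 = 0.7999999
(Column j=1 coincides with Simpson's rule on the same nodes.)

0.80000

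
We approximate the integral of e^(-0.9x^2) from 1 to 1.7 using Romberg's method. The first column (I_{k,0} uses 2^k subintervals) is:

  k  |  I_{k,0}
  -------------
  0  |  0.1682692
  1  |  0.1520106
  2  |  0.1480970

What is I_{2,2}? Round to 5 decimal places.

0.14681

Richardson extrapolation on the trapezoidal column (denominator 4−1=3):
I_{1,1} = (4·0.1520106 − 0.1682692) / 3 = 0.1465911
I_{2,1} = (4·0.1480970 − 0.1520106) / 3 = 0.1467925
I_{2,2} = 0.1467925 + (0.1467925 − 0.1465911)/15 = 0.1468059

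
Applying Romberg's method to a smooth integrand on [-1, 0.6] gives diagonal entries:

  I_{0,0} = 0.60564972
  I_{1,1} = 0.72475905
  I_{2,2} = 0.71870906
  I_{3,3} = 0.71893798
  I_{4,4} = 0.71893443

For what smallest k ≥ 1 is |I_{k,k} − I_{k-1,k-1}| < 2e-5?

k = 4

|I_{1,1} − I_{0,0}| = 0.11910933 ≥ 2e-5
|I_{2,2} − I_{1,1}| = 0.00604999 ≥ 2e-5
|I_{3,3} − I_{2,2}| = 0.00022892 ≥ 2e-5
|I_{4,4} − I_{3,3}| = 0.00000355 < 2e-5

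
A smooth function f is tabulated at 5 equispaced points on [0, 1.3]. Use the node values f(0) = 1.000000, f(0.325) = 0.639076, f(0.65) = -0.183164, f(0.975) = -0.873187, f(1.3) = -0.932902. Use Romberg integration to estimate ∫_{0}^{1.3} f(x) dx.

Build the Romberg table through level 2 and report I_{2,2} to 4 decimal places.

I_{0,0} (trapezoid, 1 panel, h=1.3000): 0.043614
I_{1,0} (trapezoid, 2 panels, h=0.6500): -0.097250
I_{2,0} (trapezoid, 4 panels, h=0.3250): -0.124711
I_{1,1} = -0.097250 + (-0.097250 − 0.043614)/3 = -0.144205
I_{2,1} = -0.124711 + (-0.124711 − (-0.097250))/3 = -0.133865
I_{2,2} = -0.133865 + (-0.133865 − (-0.144205))/15 = -0.133176

-0.1332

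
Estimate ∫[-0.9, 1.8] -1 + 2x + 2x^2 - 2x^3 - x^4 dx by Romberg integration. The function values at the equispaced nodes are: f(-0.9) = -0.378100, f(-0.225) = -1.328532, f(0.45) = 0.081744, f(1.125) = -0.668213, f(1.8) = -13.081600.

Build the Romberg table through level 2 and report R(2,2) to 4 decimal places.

-4.7140

R(0,0) (trapezoid, 1 panel, h=2.7000): -18.170595
R(1,0) (trapezoid, 2 panels, h=1.3500): -8.974943
R(2,0) (trapezoid, 4 panels, h=0.6750): -5.835274
R(1,1) = -8.974943 + (-8.974943 − (-18.170595))/3 = -5.909726
R(2,1) = -5.835274 + (-5.835274 − (-8.974943))/3 = -4.788718
R(2,2) = -4.788718 + (-4.788718 − (-5.909726))/15 = -4.713984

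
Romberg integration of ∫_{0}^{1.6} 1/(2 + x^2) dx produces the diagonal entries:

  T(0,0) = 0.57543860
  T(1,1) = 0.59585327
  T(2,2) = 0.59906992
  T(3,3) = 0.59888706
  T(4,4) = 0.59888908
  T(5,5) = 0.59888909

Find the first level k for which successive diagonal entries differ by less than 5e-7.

k = 5

|T(1,1) − T(0,0)| = 0.02041467 ≥ 5e-7
|T(2,2) − T(1,1)| = 0.00321665 ≥ 5e-7
|T(3,3) − T(2,2)| = 0.00018286 ≥ 5e-7
|T(4,4) − T(3,3)| = 0.00000202 ≥ 5e-7
|T(5,5) − T(4,4)| = 0.00000001 < 5e-7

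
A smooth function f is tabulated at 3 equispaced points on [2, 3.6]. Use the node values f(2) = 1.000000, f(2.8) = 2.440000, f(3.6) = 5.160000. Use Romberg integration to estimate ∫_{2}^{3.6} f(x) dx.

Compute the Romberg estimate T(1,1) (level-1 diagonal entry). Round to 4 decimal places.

4.2453

T(0,0) (trapezoid, 1 panel, h=1.6000): 4.928000
T(1,0) (trapezoid, 2 panels, h=0.8000): 4.416000
T(1,1) = 4.416000 + (4.416000 − 4.928000)/3 = 4.245333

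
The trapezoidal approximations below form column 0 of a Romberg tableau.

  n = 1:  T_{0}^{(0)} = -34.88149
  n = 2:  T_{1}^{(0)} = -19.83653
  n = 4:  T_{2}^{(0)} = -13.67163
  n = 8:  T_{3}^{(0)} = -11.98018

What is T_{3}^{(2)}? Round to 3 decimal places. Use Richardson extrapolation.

T_{2}^{(1)} = -13.67163 + (-13.67163 − (-19.83653))/3 = -11.61666
T_{3}^{(1)} = (4·(-11.98018) − (-13.67163)) / 3 = -11.41636
T_{3}^{(2)} = -11.41636 + (-11.41636 − (-11.61666))/15 = -11.40301

-11.403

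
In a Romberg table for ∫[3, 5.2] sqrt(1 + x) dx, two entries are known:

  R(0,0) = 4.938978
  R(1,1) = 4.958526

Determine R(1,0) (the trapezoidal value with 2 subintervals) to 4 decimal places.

From R(1,1) = (4·R(1,0) − R(0,0))/3, solve for R(1,0):
4·R(1,0) = 3·4.958526 + 4.938978 = 19.814556
R(1,0) = 4.953639

4.9536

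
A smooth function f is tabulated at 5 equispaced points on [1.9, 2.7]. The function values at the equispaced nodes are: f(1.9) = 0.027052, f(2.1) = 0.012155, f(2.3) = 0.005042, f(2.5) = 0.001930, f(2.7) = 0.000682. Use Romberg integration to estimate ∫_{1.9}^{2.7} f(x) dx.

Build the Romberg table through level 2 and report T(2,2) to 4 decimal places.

T(0,0) (trapezoid, 1 panel, h=0.8000): 0.011094
T(1,0) (trapezoid, 2 panels, h=0.4000): 0.007564
T(2,0) (trapezoid, 4 panels, h=0.2000): 0.006599
T(1,1) = 0.007564 + (0.007564 − 0.011094)/3 = 0.006387
T(2,1) = 0.006599 + (0.006599 − 0.007564)/3 = 0.006277
T(2,2) = 0.006277 + (0.006277 − 0.006387)/15 = 0.006270

0.0063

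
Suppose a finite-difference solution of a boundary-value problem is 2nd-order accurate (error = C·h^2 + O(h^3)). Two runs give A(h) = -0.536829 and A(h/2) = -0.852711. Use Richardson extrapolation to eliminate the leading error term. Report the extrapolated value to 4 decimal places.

The leading error scales as h^2; refining by a factor of 2 reduces it by 2^2 = 4.
Extrapolated value = (4·A(h/2) − A(h)) / (4 − 1)
= (4·(-0.852711) − (-0.536829)) / 3
= -2.874015 / 3 = -0.958005

-0.9580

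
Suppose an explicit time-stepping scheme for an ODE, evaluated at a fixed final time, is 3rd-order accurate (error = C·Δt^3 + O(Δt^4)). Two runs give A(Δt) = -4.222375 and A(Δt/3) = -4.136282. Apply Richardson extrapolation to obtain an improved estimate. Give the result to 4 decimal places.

-4.1330

Extrapolated value = (27·A(Δt/3) − A(Δt)) / (27 − 1)
= (27·(-4.136282) − (-4.222375)) / 26
= -107.457239 / 26 = -4.132971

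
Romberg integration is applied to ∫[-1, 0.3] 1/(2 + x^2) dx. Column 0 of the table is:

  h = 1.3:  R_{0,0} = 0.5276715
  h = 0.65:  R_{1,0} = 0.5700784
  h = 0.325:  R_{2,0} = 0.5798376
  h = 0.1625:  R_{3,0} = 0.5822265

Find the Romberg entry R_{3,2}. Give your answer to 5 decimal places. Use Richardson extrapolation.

0.58302

Richardson extrapolation on the trapezoidal column (denominator 4−1=3):
R_{2,1} = (4·0.5798376 − 0.5700784) / 3 = 0.5830907
R_{3,1} = (4·0.5822265 − 0.5798376) / 3 = 0.5830228
R_{3,2} = 0.5830228 + (0.5830228 − 0.5830907)/15 = 0.5830183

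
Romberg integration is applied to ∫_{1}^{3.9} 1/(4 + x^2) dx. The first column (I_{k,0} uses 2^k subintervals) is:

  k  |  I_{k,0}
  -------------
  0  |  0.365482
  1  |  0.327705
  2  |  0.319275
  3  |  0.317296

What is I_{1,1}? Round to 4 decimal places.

0.3151

I_{1,1} = (4·0.327705 − 0.365482) / 3 = 0.315113
(Column j=1 coincides with Simpson's rule on the same nodes.)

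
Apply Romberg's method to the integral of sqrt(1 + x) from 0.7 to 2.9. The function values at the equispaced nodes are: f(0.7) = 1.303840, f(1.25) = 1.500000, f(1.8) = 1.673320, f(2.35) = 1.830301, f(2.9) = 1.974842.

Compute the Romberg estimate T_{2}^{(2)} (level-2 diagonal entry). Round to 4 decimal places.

3.6569

T_{0}^{(0)} (trapezoid, 1 panel, h=2.2000): 3.606550
T_{1}^{(0)} (trapezoid, 2 panels, h=1.1000): 3.643927
T_{2}^{(0)} (trapezoid, 4 panels, h=0.5500): 3.653629
T_{1}^{(1)} = 3.643927 + (3.643927 − 3.606550)/3 = 3.656386
T_{2}^{(1)} = 3.653629 + (3.653629 − 3.643927)/3 = 3.656863
T_{2}^{(2)} = 3.656863 + (3.656863 − 3.656386)/15 = 3.656895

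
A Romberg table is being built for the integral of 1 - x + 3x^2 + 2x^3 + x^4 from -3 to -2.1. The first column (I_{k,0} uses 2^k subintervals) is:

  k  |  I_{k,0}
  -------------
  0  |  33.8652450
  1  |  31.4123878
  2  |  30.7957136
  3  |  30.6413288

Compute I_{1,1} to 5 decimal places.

Richardson extrapolation on the trapezoidal column (denominator 4−1=3):
I_{1,1} = (4·31.4123878 − 33.8652450) / 3 = 30.5947687
(Column j=1 coincides with Simpson's rule on the same nodes.)

30.59477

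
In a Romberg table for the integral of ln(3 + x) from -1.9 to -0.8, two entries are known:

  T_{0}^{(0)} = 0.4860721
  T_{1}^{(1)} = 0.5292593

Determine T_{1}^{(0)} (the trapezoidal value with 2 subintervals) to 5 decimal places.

From T_{1}^{(1)} = (4·T_{1}^{(0)} − T_{0}^{(0)})/3, solve for T_{1}^{(0)}:
4·T_{1}^{(0)} = 3·0.5292593 + 0.4860721 = 2.0738500
T_{1}^{(0)} = 0.5184625

0.51846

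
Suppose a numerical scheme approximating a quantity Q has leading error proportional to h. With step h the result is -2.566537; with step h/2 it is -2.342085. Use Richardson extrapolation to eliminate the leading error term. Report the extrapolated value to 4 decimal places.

The leading error scales as h; refining by a factor of 2 reduces it by 2^1 = 2.
Extrapolated value = (2·A(h/2) − A(h)) / (2 − 1)
= (2·(-2.342085) − (-2.566537)) / 1
= -2.117633 / 1 = -2.117633

-2.1176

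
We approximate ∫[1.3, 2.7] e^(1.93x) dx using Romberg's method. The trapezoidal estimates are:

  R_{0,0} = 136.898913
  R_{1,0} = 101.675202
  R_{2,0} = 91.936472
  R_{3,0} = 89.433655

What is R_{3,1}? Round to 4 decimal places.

88.5994

Richardson extrapolation on the trapezoidal column (denominator 4−1=3):
R_{3,1} = 89.433655 + (89.433655 − 91.936472)/3 = 88.599383
(Column j=1 coincides with Simpson's rule on the same nodes.)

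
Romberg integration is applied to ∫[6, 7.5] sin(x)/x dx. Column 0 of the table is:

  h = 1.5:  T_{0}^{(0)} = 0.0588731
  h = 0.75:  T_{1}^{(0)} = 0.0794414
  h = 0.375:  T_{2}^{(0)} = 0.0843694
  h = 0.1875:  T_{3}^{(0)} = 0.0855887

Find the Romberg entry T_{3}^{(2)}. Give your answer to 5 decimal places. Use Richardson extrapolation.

Richardson extrapolation on the trapezoidal column (denominator 4−1=3):
T_{2}^{(1)} = 0.0843694 + (0.0843694 − 0.0794414)/3 = 0.0860121
T_{3}^{(1)} = (4·0.0855887 − 0.0843694) / 3 = 0.0859951
T_{3}^{(2)} = 0.0859951 + (0.0859951 − 0.0860121)/15 = 0.0859940

0.08599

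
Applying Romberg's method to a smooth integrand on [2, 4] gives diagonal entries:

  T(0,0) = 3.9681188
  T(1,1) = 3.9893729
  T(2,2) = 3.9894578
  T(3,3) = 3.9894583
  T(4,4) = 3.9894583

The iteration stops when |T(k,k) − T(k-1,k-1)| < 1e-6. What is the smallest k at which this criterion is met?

k = 3

|T(1,1) − T(0,0)| = 0.0212541 ≥ 1e-6
|T(2,2) − T(1,1)| = 0.0000849 ≥ 1e-6
|T(3,3) − T(2,2)| = 0.0000005 < 1e-6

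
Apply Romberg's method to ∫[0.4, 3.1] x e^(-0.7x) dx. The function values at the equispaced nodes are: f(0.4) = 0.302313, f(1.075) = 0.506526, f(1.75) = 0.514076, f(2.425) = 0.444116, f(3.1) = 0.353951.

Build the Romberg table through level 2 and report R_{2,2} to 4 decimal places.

R_{0,0} (trapezoid, 1 panel, h=2.7000): 0.885956
R_{1,0} (trapezoid, 2 panels, h=1.3500): 1.136981
R_{2,0} (trapezoid, 4 panels, h=0.6750): 1.210174
R_{1,1} = 1.136981 + (1.136981 − 0.885956)/3 = 1.220656
R_{2,1} = 1.210174 + (1.210174 − 1.136981)/3 = 1.234572
R_{2,2} = 1.234572 + (1.234572 − 1.220656)/15 = 1.235500

1.2355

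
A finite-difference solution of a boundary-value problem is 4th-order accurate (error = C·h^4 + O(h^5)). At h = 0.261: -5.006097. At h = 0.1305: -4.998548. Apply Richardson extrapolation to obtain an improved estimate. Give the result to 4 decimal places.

Extrapolated value = (16·A(h/2) − A(h)) / (16 − 1)
= (16·(-4.998548) − (-5.006097)) / 15
= -74.970671 / 15 = -4.998045

-4.9980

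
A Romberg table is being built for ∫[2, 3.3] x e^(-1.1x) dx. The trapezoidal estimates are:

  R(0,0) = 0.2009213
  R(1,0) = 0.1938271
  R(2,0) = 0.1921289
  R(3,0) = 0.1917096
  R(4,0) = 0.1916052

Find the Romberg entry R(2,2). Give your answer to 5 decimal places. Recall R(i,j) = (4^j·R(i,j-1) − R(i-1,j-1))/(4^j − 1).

0.19157

Richardson extrapolation on the trapezoidal column (denominator 4−1=3):
R(1,1) = (4·0.1938271 − 0.2009213) / 3 = 0.1914624
R(2,1) = (4·0.1921289 − 0.1938271) / 3 = 0.1915628
R(2,2) = (16·0.1915628 − 0.1914624) / 15 = 0.1915695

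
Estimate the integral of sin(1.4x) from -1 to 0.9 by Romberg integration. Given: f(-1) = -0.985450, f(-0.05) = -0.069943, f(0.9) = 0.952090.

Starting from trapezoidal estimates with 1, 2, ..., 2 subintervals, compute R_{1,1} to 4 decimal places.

R_{0,0} (trapezoid, 1 panel, h=1.9000): -0.031692
R_{1,0} (trapezoid, 2 panels, h=0.9500): -0.082292
R_{1,1} = -0.082292 + (-0.082292 − (-0.031692))/3 = -0.099159

-0.0992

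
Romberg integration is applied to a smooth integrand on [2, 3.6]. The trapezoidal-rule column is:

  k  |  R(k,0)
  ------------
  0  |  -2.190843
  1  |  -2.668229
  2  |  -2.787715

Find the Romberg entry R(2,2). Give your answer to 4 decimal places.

-2.8276

R(1,1) = -2.668229 + (-2.668229 − (-2.190843))/3 = -2.827358
R(2,1) = -2.787715 + (-2.787715 − (-2.668229))/3 = -2.827544
R(2,2) = -2.827544 + (-2.827544 − (-2.827358))/15 = -2.827556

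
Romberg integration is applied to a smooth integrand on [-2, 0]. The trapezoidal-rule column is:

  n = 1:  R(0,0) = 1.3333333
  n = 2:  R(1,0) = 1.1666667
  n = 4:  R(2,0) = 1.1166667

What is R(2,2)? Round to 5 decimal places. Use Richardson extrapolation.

Richardson extrapolation on the trapezoidal column (denominator 4−1=3):
R(1,1) = (4·1.1666667 − 1.3333333) / 3 = 1.1111112
R(2,1) = (4·1.1166667 − 1.1666667) / 3 = 1.1000000
R(2,2) = 1.1000000 + (1.1000000 − 1.1111112)/15 = 1.0992593
(Column j=1 coincides with Simpson's rule on the same nodes.)

1.09926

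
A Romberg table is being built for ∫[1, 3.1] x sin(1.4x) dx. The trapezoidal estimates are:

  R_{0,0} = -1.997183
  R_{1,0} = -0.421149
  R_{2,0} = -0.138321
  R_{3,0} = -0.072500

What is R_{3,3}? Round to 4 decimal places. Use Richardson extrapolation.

R_{1,1} = (4·(-0.421149) − (-1.997183)) / 3 = 0.104196
R_{2,1} = (4·(-0.138321) − (-0.421149)) / 3 = -0.044045
R_{3,1} = -0.072500 + (-0.072500 − (-0.138321))/3 = -0.050560
R_{2,2} = (16·(-0.044045) − 0.104196) / 15 = -0.053928
R_{3,2} = (16·(-0.050560) − (-0.044045)) / 15 = -0.050994
R_{3,3} = (64·(-0.050994) − (-0.053928)) / 63 = -0.050947
(Column j=1 coincides with Simpson's rule on the same nodes.)

-0.0509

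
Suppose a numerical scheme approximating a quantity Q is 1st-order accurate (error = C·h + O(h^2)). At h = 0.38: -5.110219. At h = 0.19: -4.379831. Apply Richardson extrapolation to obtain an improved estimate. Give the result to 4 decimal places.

-3.6494

Extrapolated value = (2·A(h/2) − A(h)) / (2 − 1)
= (2·(-4.379831) − (-5.110219)) / 1
= -3.649443 / 1 = -3.649443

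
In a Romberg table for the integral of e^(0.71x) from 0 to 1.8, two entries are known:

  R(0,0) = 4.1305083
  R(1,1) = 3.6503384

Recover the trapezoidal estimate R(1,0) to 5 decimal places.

From R(1,1) = (4·R(1,0) − R(0,0))/3, solve for R(1,0):
4·R(1,0) = 3·3.6503384 + 4.1305083 = 15.0815235
R(1,0) = 3.7703809

3.77038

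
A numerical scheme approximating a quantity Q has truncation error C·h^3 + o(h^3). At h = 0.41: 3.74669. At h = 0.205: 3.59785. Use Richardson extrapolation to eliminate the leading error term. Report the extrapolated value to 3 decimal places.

The leading error scales as h^3; refining by a factor of 2 reduces it by 2^3 = 8.
Extrapolated value = (8·A(h/2) − A(h)) / (8 − 1)
= (8·3.59785 − 3.74669) / 7
= 25.03611 / 7 = 3.57659

3.577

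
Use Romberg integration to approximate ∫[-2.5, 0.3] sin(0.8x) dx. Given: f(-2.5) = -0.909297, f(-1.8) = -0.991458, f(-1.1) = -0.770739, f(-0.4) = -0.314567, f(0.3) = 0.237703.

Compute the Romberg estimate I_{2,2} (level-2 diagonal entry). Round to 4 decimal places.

I_{0,0} (trapezoid, 1 panel, h=2.8000): -0.940232
I_{1,0} (trapezoid, 2 panels, h=1.4000): -1.549150
I_{2,0} (trapezoid, 4 panels, h=0.7000): -1.688793
I_{1,1} = -1.549150 + (-1.549150 − (-0.940232))/3 = -1.752123
I_{2,1} = -1.688793 + (-1.688793 − (-1.549150))/3 = -1.735341
I_{2,2} = -1.735341 + (-1.735341 − (-1.752123))/15 = -1.734222

-1.7342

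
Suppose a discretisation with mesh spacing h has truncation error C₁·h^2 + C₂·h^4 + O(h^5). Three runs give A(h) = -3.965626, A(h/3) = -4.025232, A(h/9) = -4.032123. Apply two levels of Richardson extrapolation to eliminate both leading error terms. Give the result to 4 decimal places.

-4.0330

First eliminate the h^2 term (factor 3^2 = 9):
  B₁ = (9·(-4.025232) − (-3.965626))/8 = -4.032683
  B₂ = (9·(-4.032123) − (-4.025232))/8 = -4.032984
Then eliminate the h^4 term (factor 3^4 = 81):
  (81·(-4.032984) − (-4.032683))/80 = -4.032988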